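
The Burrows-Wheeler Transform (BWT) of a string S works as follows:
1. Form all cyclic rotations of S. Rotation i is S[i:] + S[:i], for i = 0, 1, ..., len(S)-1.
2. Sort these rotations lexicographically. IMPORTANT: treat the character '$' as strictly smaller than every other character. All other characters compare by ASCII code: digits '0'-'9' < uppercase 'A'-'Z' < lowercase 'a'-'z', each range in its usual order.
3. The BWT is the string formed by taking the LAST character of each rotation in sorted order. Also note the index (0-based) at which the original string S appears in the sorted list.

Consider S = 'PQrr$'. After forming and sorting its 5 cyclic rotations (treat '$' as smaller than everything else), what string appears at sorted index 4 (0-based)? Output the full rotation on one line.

All 5 rotations (rotation i = S[i:]+S[:i]):
  rot[0] = PQrr$
  rot[1] = Qrr$P
  rot[2] = rr$PQ
  rot[3] = r$PQr
  rot[4] = $PQrr
Sorted (with $ < everything):
  sorted[0] = $PQrr
  sorted[1] = PQrr$
  sorted[2] = Qrr$P
  sorted[3] = r$PQr
  sorted[4] = rr$PQ
sorted[4] = rr$PQ

Answer: rr$PQ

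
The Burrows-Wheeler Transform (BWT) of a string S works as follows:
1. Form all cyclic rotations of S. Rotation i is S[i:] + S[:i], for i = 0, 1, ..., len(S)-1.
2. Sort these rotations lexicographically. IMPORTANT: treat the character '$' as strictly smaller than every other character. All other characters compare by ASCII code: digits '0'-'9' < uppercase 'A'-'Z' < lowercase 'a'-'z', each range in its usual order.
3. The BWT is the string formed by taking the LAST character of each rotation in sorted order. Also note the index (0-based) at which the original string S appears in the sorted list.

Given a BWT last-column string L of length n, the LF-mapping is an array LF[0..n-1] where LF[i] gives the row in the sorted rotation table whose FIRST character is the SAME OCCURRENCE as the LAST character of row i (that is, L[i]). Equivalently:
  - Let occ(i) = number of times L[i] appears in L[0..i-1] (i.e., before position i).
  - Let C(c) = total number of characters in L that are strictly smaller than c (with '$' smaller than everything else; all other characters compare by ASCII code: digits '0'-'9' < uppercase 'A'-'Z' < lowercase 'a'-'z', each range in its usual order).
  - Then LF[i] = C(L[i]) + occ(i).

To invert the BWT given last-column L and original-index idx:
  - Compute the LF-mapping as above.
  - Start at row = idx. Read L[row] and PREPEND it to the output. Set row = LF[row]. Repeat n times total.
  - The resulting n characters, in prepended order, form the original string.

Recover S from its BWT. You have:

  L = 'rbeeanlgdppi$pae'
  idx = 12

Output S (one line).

Answer: pineapplebadger$

Derivation:
LF mapping: 15 3 5 6 1 11 10 8 4 12 13 9 0 14 2 7
Walk LF starting at row 12, prepending L[row]:
  step 1: row=12, L[12]='$', prepend. Next row=LF[12]=0
  step 2: row=0, L[0]='r', prepend. Next row=LF[0]=15
  step 3: row=15, L[15]='e', prepend. Next row=LF[15]=7
  step 4: row=7, L[7]='g', prepend. Next row=LF[7]=8
  step 5: row=8, L[8]='d', prepend. Next row=LF[8]=4
  step 6: row=4, L[4]='a', prepend. Next row=LF[4]=1
  step 7: row=1, L[1]='b', prepend. Next row=LF[1]=3
  step 8: row=3, L[3]='e', prepend. Next row=LF[3]=6
  step 9: row=6, L[6]='l', prepend. Next row=LF[6]=10
  step 10: row=10, L[10]='p', prepend. Next row=LF[10]=13
  step 11: row=13, L[13]='p', prepend. Next row=LF[13]=14
  step 12: row=14, L[14]='a', prepend. Next row=LF[14]=2
  step 13: row=2, L[2]='e', prepend. Next row=LF[2]=5
  step 14: row=5, L[5]='n', prepend. Next row=LF[5]=11
  step 15: row=11, L[11]='i', prepend. Next row=LF[11]=9
  step 16: row=9, L[9]='p', prepend. Next row=LF[9]=12
Reversed output: pineapplebadger$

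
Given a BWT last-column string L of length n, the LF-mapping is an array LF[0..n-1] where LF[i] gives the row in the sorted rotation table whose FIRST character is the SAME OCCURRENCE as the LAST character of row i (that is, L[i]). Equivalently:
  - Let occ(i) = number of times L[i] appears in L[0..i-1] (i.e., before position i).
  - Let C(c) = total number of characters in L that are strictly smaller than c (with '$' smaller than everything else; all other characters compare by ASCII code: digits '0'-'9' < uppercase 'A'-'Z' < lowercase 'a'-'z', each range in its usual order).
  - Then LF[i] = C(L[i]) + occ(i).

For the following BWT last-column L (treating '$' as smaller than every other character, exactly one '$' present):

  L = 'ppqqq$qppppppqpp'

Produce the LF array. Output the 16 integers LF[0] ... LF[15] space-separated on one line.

Answer: 1 2 11 12 13 0 14 3 4 5 6 7 8 15 9 10

Derivation:
Char counts: '$':1, 'p':10, 'q':5
C (first-col start): C('$')=0, C('p')=1, C('q')=11
L[0]='p': occ=0, LF[0]=C('p')+0=1+0=1
L[1]='p': occ=1, LF[1]=C('p')+1=1+1=2
L[2]='q': occ=0, LF[2]=C('q')+0=11+0=11
L[3]='q': occ=1, LF[3]=C('q')+1=11+1=12
L[4]='q': occ=2, LF[4]=C('q')+2=11+2=13
L[5]='$': occ=0, LF[5]=C('$')+0=0+0=0
L[6]='q': occ=3, LF[6]=C('q')+3=11+3=14
L[7]='p': occ=2, LF[7]=C('p')+2=1+2=3
L[8]='p': occ=3, LF[8]=C('p')+3=1+3=4
L[9]='p': occ=4, LF[9]=C('p')+4=1+4=5
L[10]='p': occ=5, LF[10]=C('p')+5=1+5=6
L[11]='p': occ=6, LF[11]=C('p')+6=1+6=7
L[12]='p': occ=7, LF[12]=C('p')+7=1+7=8
L[13]='q': occ=4, LF[13]=C('q')+4=11+4=15
L[14]='p': occ=8, LF[14]=C('p')+8=1+8=9
L[15]='p': occ=9, LF[15]=C('p')+9=1+9=10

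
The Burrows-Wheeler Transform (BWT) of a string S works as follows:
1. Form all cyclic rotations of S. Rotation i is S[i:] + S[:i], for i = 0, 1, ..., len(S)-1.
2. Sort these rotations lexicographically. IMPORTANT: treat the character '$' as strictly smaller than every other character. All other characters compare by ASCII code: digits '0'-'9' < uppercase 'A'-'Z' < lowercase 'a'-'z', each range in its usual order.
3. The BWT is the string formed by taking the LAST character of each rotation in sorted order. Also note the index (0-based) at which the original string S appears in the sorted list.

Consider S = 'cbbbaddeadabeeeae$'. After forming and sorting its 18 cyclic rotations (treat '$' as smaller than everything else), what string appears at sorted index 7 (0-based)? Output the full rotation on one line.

Answer: bbbaddeadabeeeae$c

Derivation:
All 18 rotations (rotation i = S[i:]+S[:i]):
  rot[0] = cbbbaddeadabeeeae$
  rot[1] = bbbaddeadabeeeae$c
  rot[2] = bbaddeadabeeeae$cb
  rot[3] = baddeadabeeeae$cbb
  rot[4] = addeadabeeeae$cbbb
  rot[5] = ddeadabeeeae$cbbba
  rot[6] = deadabeeeae$cbbbad
  rot[7] = eadabeeeae$cbbbadd
  rot[8] = adabeeeae$cbbbadde
  rot[9] = dabeeeae$cbbbaddea
  rot[10] = abeeeae$cbbbaddead
  rot[11] = beeeae$cbbbaddeada
  rot[12] = eeeae$cbbbaddeadab
  rot[13] = eeae$cbbbaddeadabe
  rot[14] = eae$cbbbaddeadabee
  rot[15] = ae$cbbbaddeadabeee
  rot[16] = e$cbbbaddeadabeeea
  rot[17] = $cbbbaddeadabeeeae
Sorted (with $ < everything):
  sorted[0] = $cbbbaddeadabeeeae
  sorted[1] = abeeeae$cbbbaddead
  sorted[2] = adabeeeae$cbbbadde
  sorted[3] = addeadabeeeae$cbbb
  sorted[4] = ae$cbbbaddeadabeee
  sorted[5] = baddeadabeeeae$cbb
  sorted[6] = bbaddeadabeeeae$cb
  sorted[7] = bbbaddeadabeeeae$c
  sorted[8] = beeeae$cbbbaddeada
  sorted[9] = cbbbaddeadabeeeae$
  sorted[10] = dabeeeae$cbbbaddea
  sorted[11] = ddeadabeeeae$cbbba
  sorted[12] = deadabeeeae$cbbbad
  sorted[13] = e$cbbbaddeadabeeea
  sorted[14] = eadabeeeae$cbbbadd
  sorted[15] = eae$cbbbaddeadabee
  sorted[16] = eeae$cbbbaddeadabe
  sorted[17] = eeeae$cbbbaddeadab
sorted[7] = bbbaddeadabeeeae$c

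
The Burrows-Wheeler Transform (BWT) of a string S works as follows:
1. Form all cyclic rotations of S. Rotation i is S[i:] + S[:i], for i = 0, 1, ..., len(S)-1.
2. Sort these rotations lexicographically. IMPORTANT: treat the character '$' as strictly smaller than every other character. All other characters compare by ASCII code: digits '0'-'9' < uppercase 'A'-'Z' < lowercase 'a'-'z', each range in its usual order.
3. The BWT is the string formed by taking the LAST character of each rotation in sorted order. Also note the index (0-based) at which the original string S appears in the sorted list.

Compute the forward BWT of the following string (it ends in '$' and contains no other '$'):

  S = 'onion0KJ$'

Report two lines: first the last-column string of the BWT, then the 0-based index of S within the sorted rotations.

All 9 rotations (rotation i = S[i:]+S[:i]):
  rot[0] = onion0KJ$
  rot[1] = nion0KJ$o
  rot[2] = ion0KJ$on
  rot[3] = on0KJ$oni
  rot[4] = n0KJ$onio
  rot[5] = 0KJ$onion
  rot[6] = KJ$onion0
  rot[7] = J$onion0K
  rot[8] = $onion0KJ
Sorted (with $ < everything):
  sorted[0] = $onion0KJ  (last char: 'J')
  sorted[1] = 0KJ$onion  (last char: 'n')
  sorted[2] = J$onion0K  (last char: 'K')
  sorted[3] = KJ$onion0  (last char: '0')
  sorted[4] = ion0KJ$on  (last char: 'n')
  sorted[5] = n0KJ$onio  (last char: 'o')
  sorted[6] = nion0KJ$o  (last char: 'o')
  sorted[7] = on0KJ$oni  (last char: 'i')
  sorted[8] = onion0KJ$  (last char: '$')
Last column: JnK0nooi$
Original string S is at sorted index 8

Answer: JnK0nooi$
8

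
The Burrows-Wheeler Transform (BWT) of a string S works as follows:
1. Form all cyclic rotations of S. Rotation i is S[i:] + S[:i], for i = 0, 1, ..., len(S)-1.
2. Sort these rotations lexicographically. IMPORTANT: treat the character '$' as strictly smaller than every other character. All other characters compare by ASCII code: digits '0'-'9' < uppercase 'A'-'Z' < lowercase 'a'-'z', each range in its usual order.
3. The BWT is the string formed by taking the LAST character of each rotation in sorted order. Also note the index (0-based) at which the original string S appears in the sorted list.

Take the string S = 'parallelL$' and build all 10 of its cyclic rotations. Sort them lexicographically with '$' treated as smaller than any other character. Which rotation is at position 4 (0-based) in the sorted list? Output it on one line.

Answer: elL$parall

Derivation:
All 10 rotations (rotation i = S[i:]+S[:i]):
  rot[0] = parallelL$
  rot[1] = arallelL$p
  rot[2] = rallelL$pa
  rot[3] = allelL$par
  rot[4] = llelL$para
  rot[5] = lelL$paral
  rot[6] = elL$parall
  rot[7] = lL$paralle
  rot[8] = L$parallel
  rot[9] = $parallelL
Sorted (with $ < everything):
  sorted[0] = $parallelL
  sorted[1] = L$parallel
  sorted[2] = allelL$par
  sorted[3] = arallelL$p
  sorted[4] = elL$parall
  sorted[5] = lL$paralle
  sorted[6] = lelL$paral
  sorted[7] = llelL$para
  sorted[8] = parallelL$
  sorted[9] = rallelL$pa
sorted[4] = elL$parall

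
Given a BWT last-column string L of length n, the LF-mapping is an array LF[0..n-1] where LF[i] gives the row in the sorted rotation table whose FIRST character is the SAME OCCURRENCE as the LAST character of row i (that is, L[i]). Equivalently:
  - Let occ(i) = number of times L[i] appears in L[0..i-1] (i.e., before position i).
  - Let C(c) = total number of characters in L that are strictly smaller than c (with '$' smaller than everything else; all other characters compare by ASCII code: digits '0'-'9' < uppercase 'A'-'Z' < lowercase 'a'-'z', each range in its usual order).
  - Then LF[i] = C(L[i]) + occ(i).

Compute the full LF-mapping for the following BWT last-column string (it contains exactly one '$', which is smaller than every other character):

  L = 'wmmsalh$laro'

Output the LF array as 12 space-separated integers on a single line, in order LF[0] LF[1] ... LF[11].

Answer: 11 6 7 10 1 4 3 0 5 2 9 8

Derivation:
Char counts: '$':1, 'a':2, 'h':1, 'l':2, 'm':2, 'o':1, 'r':1, 's':1, 'w':1
C (first-col start): C('$')=0, C('a')=1, C('h')=3, C('l')=4, C('m')=6, C('o')=8, C('r')=9, C('s')=10, C('w')=11
L[0]='w': occ=0, LF[0]=C('w')+0=11+0=11
L[1]='m': occ=0, LF[1]=C('m')+0=6+0=6
L[2]='m': occ=1, LF[2]=C('m')+1=6+1=7
L[3]='s': occ=0, LF[3]=C('s')+0=10+0=10
L[4]='a': occ=0, LF[4]=C('a')+0=1+0=1
L[5]='l': occ=0, LF[5]=C('l')+0=4+0=4
L[6]='h': occ=0, LF[6]=C('h')+0=3+0=3
L[7]='$': occ=0, LF[7]=C('$')+0=0+0=0
L[8]='l': occ=1, LF[8]=C('l')+1=4+1=5
L[9]='a': occ=1, LF[9]=C('a')+1=1+1=2
L[10]='r': occ=0, LF[10]=C('r')+0=9+0=9
L[11]='o': occ=0, LF[11]=C('o')+0=8+0=8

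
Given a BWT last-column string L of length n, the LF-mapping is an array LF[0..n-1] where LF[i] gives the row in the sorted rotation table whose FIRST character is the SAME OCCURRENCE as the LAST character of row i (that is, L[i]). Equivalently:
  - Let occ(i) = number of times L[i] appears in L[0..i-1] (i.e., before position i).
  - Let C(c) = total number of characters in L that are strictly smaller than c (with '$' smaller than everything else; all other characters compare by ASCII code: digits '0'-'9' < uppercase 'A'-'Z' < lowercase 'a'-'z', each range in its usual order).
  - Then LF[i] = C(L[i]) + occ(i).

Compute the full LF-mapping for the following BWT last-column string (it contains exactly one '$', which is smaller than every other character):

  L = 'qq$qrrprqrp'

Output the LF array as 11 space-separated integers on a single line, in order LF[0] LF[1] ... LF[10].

Answer: 3 4 0 5 7 8 1 9 6 10 2

Derivation:
Char counts: '$':1, 'p':2, 'q':4, 'r':4
C (first-col start): C('$')=0, C('p')=1, C('q')=3, C('r')=7
L[0]='q': occ=0, LF[0]=C('q')+0=3+0=3
L[1]='q': occ=1, LF[1]=C('q')+1=3+1=4
L[2]='$': occ=0, LF[2]=C('$')+0=0+0=0
L[3]='q': occ=2, LF[3]=C('q')+2=3+2=5
L[4]='r': occ=0, LF[4]=C('r')+0=7+0=7
L[5]='r': occ=1, LF[5]=C('r')+1=7+1=8
L[6]='p': occ=0, LF[6]=C('p')+0=1+0=1
L[7]='r': occ=2, LF[7]=C('r')+2=7+2=9
L[8]='q': occ=3, LF[8]=C('q')+3=3+3=6
L[9]='r': occ=3, LF[9]=C('r')+3=7+3=10
L[10]='p': occ=1, LF[10]=C('p')+1=1+1=2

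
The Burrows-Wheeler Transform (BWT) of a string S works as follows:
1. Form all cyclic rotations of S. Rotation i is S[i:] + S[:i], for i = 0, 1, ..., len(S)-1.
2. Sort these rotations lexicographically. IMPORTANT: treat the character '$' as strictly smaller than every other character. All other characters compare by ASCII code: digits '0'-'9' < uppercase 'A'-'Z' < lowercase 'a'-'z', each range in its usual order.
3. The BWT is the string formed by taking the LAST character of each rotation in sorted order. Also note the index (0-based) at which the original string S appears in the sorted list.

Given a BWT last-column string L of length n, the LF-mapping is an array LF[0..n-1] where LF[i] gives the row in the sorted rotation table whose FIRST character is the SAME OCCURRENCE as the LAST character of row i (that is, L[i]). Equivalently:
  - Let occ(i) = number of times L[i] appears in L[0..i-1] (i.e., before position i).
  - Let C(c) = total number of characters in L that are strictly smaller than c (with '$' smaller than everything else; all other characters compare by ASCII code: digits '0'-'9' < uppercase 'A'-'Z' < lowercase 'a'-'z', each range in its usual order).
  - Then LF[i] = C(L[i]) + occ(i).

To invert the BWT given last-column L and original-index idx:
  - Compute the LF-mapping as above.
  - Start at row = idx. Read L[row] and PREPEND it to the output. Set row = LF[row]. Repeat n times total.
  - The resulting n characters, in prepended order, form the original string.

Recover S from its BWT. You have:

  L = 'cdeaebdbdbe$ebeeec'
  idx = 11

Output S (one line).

Answer: ebbeddabceeeeebdc$

Derivation:
LF mapping: 6 8 11 1 12 2 9 3 10 4 13 0 14 5 15 16 17 7
Walk LF starting at row 11, prepending L[row]:
  step 1: row=11, L[11]='$', prepend. Next row=LF[11]=0
  step 2: row=0, L[0]='c', prepend. Next row=LF[0]=6
  step 3: row=6, L[6]='d', prepend. Next row=LF[6]=9
  step 4: row=9, L[9]='b', prepend. Next row=LF[9]=4
  step 5: row=4, L[4]='e', prepend. Next row=LF[4]=12
  step 6: row=12, L[12]='e', prepend. Next row=LF[12]=14
  step 7: row=14, L[14]='e', prepend. Next row=LF[14]=15
  step 8: row=15, L[15]='e', prepend. Next row=LF[15]=16
  step 9: row=16, L[16]='e', prepend. Next row=LF[16]=17
  step 10: row=17, L[17]='c', prepend. Next row=LF[17]=7
  step 11: row=7, L[7]='b', prepend. Next row=LF[7]=3
  step 12: row=3, L[3]='a', prepend. Next row=LF[3]=1
  step 13: row=1, L[1]='d', prepend. Next row=LF[1]=8
  step 14: row=8, L[8]='d', prepend. Next row=LF[8]=10
  step 15: row=10, L[10]='e', prepend. Next row=LF[10]=13
  step 16: row=13, L[13]='b', prepend. Next row=LF[13]=5
  step 17: row=5, L[5]='b', prepend. Next row=LF[5]=2
  step 18: row=2, L[2]='e', prepend. Next row=LF[2]=11
Reversed output: ebbeddabceeeeebdc$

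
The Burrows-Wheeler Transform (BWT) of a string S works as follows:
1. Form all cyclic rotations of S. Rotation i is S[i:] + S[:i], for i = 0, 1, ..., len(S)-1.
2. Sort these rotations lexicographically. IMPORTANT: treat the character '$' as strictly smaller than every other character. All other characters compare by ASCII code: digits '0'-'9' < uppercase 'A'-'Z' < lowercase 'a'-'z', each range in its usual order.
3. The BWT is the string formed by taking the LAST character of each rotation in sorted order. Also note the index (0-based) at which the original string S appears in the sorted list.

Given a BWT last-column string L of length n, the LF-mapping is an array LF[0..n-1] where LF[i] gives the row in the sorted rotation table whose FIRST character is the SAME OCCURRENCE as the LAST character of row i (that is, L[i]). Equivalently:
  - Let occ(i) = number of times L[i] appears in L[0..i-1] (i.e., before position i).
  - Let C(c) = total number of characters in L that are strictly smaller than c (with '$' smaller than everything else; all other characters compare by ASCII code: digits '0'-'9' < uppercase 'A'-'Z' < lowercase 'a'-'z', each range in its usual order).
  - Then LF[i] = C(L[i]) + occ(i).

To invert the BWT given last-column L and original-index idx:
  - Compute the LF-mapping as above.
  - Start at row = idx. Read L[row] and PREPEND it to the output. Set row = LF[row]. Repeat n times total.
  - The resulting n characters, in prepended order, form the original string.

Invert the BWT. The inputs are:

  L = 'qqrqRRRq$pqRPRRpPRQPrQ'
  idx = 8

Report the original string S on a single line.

LF mapping: 15 16 20 17 6 7 8 18 0 13 19 9 1 10 11 14 2 12 4 3 21 5
Walk LF starting at row 8, prepending L[row]:
  step 1: row=8, L[8]='$', prepend. Next row=LF[8]=0
  step 2: row=0, L[0]='q', prepend. Next row=LF[0]=15
  step 3: row=15, L[15]='p', prepend. Next row=LF[15]=14
  step 4: row=14, L[14]='R', prepend. Next row=LF[14]=11
  step 5: row=11, L[11]='R', prepend. Next row=LF[11]=9
  step 6: row=9, L[9]='p', prepend. Next row=LF[9]=13
  step 7: row=13, L[13]='R', prepend. Next row=LF[13]=10
  step 8: row=10, L[10]='q', prepend. Next row=LF[10]=19
  step 9: row=19, L[19]='P', prepend. Next row=LF[19]=3
  step 10: row=3, L[3]='q', prepend. Next row=LF[3]=17
  step 11: row=17, L[17]='R', prepend. Next row=LF[17]=12
  step 12: row=12, L[12]='P', prepend. Next row=LF[12]=1
  step 13: row=1, L[1]='q', prepend. Next row=LF[1]=16
  step 14: row=16, L[16]='P', prepend. Next row=LF[16]=2
  step 15: row=2, L[2]='r', prepend. Next row=LF[2]=20
  step 16: row=20, L[20]='r', prepend. Next row=LF[20]=21
  step 17: row=21, L[21]='Q', prepend. Next row=LF[21]=5
  step 18: row=5, L[5]='R', prepend. Next row=LF[5]=7
  step 19: row=7, L[7]='q', prepend. Next row=LF[7]=18
  step 20: row=18, L[18]='Q', prepend. Next row=LF[18]=4
  step 21: row=4, L[4]='R', prepend. Next row=LF[4]=6
  step 22: row=6, L[6]='R', prepend. Next row=LF[6]=8
Reversed output: RRQqRQrrPqPRqPqRpRRpq$

Answer: RRQqRQrrPqPRqPqRpRRpq$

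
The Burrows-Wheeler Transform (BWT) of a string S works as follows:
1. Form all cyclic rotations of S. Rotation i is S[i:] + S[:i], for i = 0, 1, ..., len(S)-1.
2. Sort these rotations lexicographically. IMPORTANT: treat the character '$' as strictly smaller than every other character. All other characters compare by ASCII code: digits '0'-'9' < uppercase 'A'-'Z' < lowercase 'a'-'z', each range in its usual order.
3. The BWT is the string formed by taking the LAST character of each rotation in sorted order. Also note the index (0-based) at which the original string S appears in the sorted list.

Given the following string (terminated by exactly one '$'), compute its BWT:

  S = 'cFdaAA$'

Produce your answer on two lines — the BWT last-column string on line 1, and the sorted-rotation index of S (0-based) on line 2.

All 7 rotations (rotation i = S[i:]+S[:i]):
  rot[0] = cFdaAA$
  rot[1] = FdaAA$c
  rot[2] = daAA$cF
  rot[3] = aAA$cFd
  rot[4] = AA$cFda
  rot[5] = A$cFdaA
  rot[6] = $cFdaAA
Sorted (with $ < everything):
  sorted[0] = $cFdaAA  (last char: 'A')
  sorted[1] = A$cFdaA  (last char: 'A')
  sorted[2] = AA$cFda  (last char: 'a')
  sorted[3] = FdaAA$c  (last char: 'c')
  sorted[4] = aAA$cFd  (last char: 'd')
  sorted[5] = cFdaAA$  (last char: '$')
  sorted[6] = daAA$cF  (last char: 'F')
Last column: AAacd$F
Original string S is at sorted index 5

Answer: AAacd$F
5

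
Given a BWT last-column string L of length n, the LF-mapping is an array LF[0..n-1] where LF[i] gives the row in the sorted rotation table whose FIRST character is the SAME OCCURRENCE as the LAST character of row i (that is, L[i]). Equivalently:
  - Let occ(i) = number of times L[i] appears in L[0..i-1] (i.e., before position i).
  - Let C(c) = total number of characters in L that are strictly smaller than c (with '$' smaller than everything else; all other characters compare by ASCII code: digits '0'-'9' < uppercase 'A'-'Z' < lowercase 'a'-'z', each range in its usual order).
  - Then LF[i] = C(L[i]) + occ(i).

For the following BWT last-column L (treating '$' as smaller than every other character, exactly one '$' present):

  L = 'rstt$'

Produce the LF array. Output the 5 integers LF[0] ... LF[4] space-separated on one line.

Char counts: '$':1, 'r':1, 's':1, 't':2
C (first-col start): C('$')=0, C('r')=1, C('s')=2, C('t')=3
L[0]='r': occ=0, LF[0]=C('r')+0=1+0=1
L[1]='s': occ=0, LF[1]=C('s')+0=2+0=2
L[2]='t': occ=0, LF[2]=C('t')+0=3+0=3
L[3]='t': occ=1, LF[3]=C('t')+1=3+1=4
L[4]='$': occ=0, LF[4]=C('$')+0=0+0=0

Answer: 1 2 3 4 0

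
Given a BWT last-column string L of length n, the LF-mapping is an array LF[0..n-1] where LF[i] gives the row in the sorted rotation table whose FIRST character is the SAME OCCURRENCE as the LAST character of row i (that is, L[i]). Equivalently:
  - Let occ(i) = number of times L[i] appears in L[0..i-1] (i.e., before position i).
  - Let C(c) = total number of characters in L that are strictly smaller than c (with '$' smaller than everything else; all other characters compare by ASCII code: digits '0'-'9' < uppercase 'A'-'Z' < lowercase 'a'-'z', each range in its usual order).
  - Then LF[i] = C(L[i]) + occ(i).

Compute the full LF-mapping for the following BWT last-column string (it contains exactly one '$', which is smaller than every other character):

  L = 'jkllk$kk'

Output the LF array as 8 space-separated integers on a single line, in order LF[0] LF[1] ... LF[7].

Answer: 1 2 6 7 3 0 4 5

Derivation:
Char counts: '$':1, 'j':1, 'k':4, 'l':2
C (first-col start): C('$')=0, C('j')=1, C('k')=2, C('l')=6
L[0]='j': occ=0, LF[0]=C('j')+0=1+0=1
L[1]='k': occ=0, LF[1]=C('k')+0=2+0=2
L[2]='l': occ=0, LF[2]=C('l')+0=6+0=6
L[3]='l': occ=1, LF[3]=C('l')+1=6+1=7
L[4]='k': occ=1, LF[4]=C('k')+1=2+1=3
L[5]='$': occ=0, LF[5]=C('$')+0=0+0=0
L[6]='k': occ=2, LF[6]=C('k')+2=2+2=4
L[7]='k': occ=3, LF[7]=C('k')+3=2+3=5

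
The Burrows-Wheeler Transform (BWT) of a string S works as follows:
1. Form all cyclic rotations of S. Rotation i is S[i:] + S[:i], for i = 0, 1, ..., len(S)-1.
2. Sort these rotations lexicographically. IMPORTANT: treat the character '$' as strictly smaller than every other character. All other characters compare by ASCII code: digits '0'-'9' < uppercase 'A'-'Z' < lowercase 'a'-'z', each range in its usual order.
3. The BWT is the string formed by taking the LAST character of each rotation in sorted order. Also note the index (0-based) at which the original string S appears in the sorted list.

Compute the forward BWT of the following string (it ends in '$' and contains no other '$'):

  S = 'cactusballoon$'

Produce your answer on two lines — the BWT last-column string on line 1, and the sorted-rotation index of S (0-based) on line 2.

All 14 rotations (rotation i = S[i:]+S[:i]):
  rot[0] = cactusballoon$
  rot[1] = actusballoon$c
  rot[2] = ctusballoon$ca
  rot[3] = tusballoon$cac
  rot[4] = usballoon$cact
  rot[5] = sballoon$cactu
  rot[6] = balloon$cactus
  rot[7] = alloon$cactusb
  rot[8] = lloon$cactusba
  rot[9] = loon$cactusbal
  rot[10] = oon$cactusball
  rot[11] = on$cactusballo
  rot[12] = n$cactusballoo
  rot[13] = $cactusballoon
Sorted (with $ < everything):
  sorted[0] = $cactusballoon  (last char: 'n')
  sorted[1] = actusballoon$c  (last char: 'c')
  sorted[2] = alloon$cactusb  (last char: 'b')
  sorted[3] = balloon$cactus  (last char: 's')
  sorted[4] = cactusballoon$  (last char: '$')
  sorted[5] = ctusballoon$ca  (last char: 'a')
  sorted[6] = lloon$cactusba  (last char: 'a')
  sorted[7] = loon$cactusbal  (last char: 'l')
  sorted[8] = n$cactusballoo  (last char: 'o')
  sorted[9] = on$cactusballo  (last char: 'o')
  sorted[10] = oon$cactusball  (last char: 'l')
  sorted[11] = sballoon$cactu  (last char: 'u')
  sorted[12] = tusballoon$cac  (last char: 'c')
  sorted[13] = usballoon$cact  (last char: 't')
Last column: ncbs$aalooluct
Original string S is at sorted index 4

Answer: ncbs$aalooluct
4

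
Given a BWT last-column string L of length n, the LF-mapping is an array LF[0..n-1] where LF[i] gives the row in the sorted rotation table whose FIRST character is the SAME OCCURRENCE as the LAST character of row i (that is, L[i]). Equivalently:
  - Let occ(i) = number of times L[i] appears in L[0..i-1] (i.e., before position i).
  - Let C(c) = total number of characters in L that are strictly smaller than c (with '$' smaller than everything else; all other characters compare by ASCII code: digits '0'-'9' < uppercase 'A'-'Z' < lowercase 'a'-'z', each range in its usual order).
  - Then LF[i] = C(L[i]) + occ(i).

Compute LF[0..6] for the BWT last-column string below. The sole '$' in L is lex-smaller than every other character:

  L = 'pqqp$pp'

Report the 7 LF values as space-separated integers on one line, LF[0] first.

Answer: 1 5 6 2 0 3 4

Derivation:
Char counts: '$':1, 'p':4, 'q':2
C (first-col start): C('$')=0, C('p')=1, C('q')=5
L[0]='p': occ=0, LF[0]=C('p')+0=1+0=1
L[1]='q': occ=0, LF[1]=C('q')+0=5+0=5
L[2]='q': occ=1, LF[2]=C('q')+1=5+1=6
L[3]='p': occ=1, LF[3]=C('p')+1=1+1=2
L[4]='$': occ=0, LF[4]=C('$')+0=0+0=0
L[5]='p': occ=2, LF[5]=C('p')+2=1+2=3
L[6]='p': occ=3, LF[6]=C('p')+3=1+3=4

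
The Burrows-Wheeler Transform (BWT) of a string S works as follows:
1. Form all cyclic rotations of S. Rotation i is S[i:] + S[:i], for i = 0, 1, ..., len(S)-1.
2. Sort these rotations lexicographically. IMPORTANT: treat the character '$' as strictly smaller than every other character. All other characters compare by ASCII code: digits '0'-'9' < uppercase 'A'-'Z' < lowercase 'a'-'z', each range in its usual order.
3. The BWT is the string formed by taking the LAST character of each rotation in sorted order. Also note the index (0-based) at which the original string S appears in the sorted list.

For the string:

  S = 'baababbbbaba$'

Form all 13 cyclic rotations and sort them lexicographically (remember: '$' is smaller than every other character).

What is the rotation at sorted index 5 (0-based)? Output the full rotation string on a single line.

All 13 rotations (rotation i = S[i:]+S[:i]):
  rot[0] = baababbbbaba$
  rot[1] = aababbbbaba$b
  rot[2] = ababbbbaba$ba
  rot[3] = babbbbaba$baa
  rot[4] = abbbbaba$baab
  rot[5] = bbbbaba$baaba
  rot[6] = bbbaba$baabab
  rot[7] = bbaba$baababb
  rot[8] = baba$baababbb
  rot[9] = aba$baababbbb
  rot[10] = ba$baababbbba
  rot[11] = a$baababbbbab
  rot[12] = $baababbbbaba
Sorted (with $ < everything):
  sorted[0] = $baababbbbaba
  sorted[1] = a$baababbbbab
  sorted[2] = aababbbbaba$b
  sorted[3] = aba$baababbbb
  sorted[4] = ababbbbaba$ba
  sorted[5] = abbbbaba$baab
  sorted[6] = ba$baababbbba
  sorted[7] = baababbbbaba$
  sorted[8] = baba$baababbb
  sorted[9] = babbbbaba$baa
  sorted[10] = bbaba$baababb
  sorted[11] = bbbaba$baabab
  sorted[12] = bbbbaba$baaba
sorted[5] = abbbbaba$baab

Answer: abbbbaba$baab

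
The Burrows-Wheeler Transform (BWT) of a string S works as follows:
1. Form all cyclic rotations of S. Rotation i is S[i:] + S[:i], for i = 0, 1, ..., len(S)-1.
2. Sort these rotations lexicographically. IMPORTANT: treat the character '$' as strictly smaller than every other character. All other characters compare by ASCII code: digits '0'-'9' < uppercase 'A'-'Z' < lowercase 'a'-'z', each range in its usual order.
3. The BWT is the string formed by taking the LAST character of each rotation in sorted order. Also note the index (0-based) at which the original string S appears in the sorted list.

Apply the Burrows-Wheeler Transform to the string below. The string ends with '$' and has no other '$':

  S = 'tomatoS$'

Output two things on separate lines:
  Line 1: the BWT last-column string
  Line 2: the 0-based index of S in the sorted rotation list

All 8 rotations (rotation i = S[i:]+S[:i]):
  rot[0] = tomatoS$
  rot[1] = omatoS$t
  rot[2] = matoS$to
  rot[3] = atoS$tom
  rot[4] = toS$toma
  rot[5] = oS$tomat
  rot[6] = S$tomato
  rot[7] = $tomatoS
Sorted (with $ < everything):
  sorted[0] = $tomatoS  (last char: 'S')
  sorted[1] = S$tomato  (last char: 'o')
  sorted[2] = atoS$tom  (last char: 'm')
  sorted[3] = matoS$to  (last char: 'o')
  sorted[4] = oS$tomat  (last char: 't')
  sorted[5] = omatoS$t  (last char: 't')
  sorted[6] = toS$toma  (last char: 'a')
  sorted[7] = tomatoS$  (last char: '$')
Last column: Somotta$
Original string S is at sorted index 7

Answer: Somotta$
7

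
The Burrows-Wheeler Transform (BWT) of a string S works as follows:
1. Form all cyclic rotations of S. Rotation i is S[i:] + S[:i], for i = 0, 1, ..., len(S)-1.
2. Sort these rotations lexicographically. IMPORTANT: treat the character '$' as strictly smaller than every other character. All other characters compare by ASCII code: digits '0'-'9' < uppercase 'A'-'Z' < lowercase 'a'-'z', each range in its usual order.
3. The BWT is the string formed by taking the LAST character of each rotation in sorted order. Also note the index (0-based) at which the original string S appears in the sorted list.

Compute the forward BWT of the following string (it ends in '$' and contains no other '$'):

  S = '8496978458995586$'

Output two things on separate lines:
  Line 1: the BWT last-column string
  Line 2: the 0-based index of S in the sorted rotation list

All 17 rotations (rotation i = S[i:]+S[:i]):
  rot[0] = 8496978458995586$
  rot[1] = 496978458995586$8
  rot[2] = 96978458995586$84
  rot[3] = 6978458995586$849
  rot[4] = 978458995586$8496
  rot[5] = 78458995586$84969
  rot[6] = 8458995586$849697
  rot[7] = 458995586$8496978
  rot[8] = 58995586$84969784
  rot[9] = 8995586$849697845
  rot[10] = 995586$8496978458
  rot[11] = 95586$84969784589
  rot[12] = 5586$849697845899
  rot[13] = 586$8496978458995
  rot[14] = 86$84969784589955
  rot[15] = 6$849697845899558
  rot[16] = $8496978458995586
Sorted (with $ < everything):
  sorted[0] = $8496978458995586  (last char: '6')
  sorted[1] = 458995586$8496978  (last char: '8')
  sorted[2] = 496978458995586$8  (last char: '8')
  sorted[3] = 5586$849697845899  (last char: '9')
  sorted[4] = 586$8496978458995  (last char: '5')
  sorted[5] = 58995586$84969784  (last char: '4')
  sorted[6] = 6$849697845899558  (last char: '8')
  sorted[7] = 6978458995586$849  (last char: '9')
  sorted[8] = 78458995586$84969  (last char: '9')
  sorted[9] = 8458995586$849697  (last char: '7')
  sorted[10] = 8496978458995586$  (last char: '$')
  sorted[11] = 86$84969784589955  (last char: '5')
  sorted[12] = 8995586$849697845  (last char: '5')
  sorted[13] = 95586$84969784589  (last char: '9')
  sorted[14] = 96978458995586$84  (last char: '4')
  sorted[15] = 978458995586$8496  (last char: '6')
  sorted[16] = 995586$8496978458  (last char: '8')
Last column: 6889548997$559468
Original string S is at sorted index 10

Answer: 6889548997$559468
10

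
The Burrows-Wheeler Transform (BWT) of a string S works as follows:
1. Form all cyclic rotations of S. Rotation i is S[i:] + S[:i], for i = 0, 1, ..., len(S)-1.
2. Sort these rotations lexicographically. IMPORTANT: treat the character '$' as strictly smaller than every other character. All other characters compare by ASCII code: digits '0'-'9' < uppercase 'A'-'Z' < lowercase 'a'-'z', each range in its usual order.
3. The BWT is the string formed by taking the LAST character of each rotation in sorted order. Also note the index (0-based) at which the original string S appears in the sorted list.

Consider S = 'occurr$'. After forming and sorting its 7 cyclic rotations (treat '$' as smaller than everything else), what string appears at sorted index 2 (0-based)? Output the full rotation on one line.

All 7 rotations (rotation i = S[i:]+S[:i]):
  rot[0] = occurr$
  rot[1] = ccurr$o
  rot[2] = curr$oc
  rot[3] = urr$occ
  rot[4] = rr$occu
  rot[5] = r$occur
  rot[6] = $occurr
Sorted (with $ < everything):
  sorted[0] = $occurr
  sorted[1] = ccurr$o
  sorted[2] = curr$oc
  sorted[3] = occurr$
  sorted[4] = r$occur
  sorted[5] = rr$occu
  sorted[6] = urr$occ
sorted[2] = curr$oc

Answer: curr$oc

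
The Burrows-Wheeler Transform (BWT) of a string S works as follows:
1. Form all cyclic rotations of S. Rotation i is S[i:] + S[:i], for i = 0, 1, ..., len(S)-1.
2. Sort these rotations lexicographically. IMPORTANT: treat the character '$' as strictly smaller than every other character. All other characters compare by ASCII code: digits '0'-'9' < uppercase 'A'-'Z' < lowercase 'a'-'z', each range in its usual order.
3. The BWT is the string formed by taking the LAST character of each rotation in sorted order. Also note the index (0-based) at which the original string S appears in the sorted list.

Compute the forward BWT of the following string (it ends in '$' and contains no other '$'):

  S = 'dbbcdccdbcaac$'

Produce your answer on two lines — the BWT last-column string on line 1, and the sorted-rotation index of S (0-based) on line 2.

Answer: ccaddbabdcb$cc
11

Derivation:
All 14 rotations (rotation i = S[i:]+S[:i]):
  rot[0] = dbbcdccdbcaac$
  rot[1] = bbcdccdbcaac$d
  rot[2] = bcdccdbcaac$db
  rot[3] = cdccdbcaac$dbb
  rot[4] = dccdbcaac$dbbc
  rot[5] = ccdbcaac$dbbcd
  rot[6] = cdbcaac$dbbcdc
  rot[7] = dbcaac$dbbcdcc
  rot[8] = bcaac$dbbcdccd
  rot[9] = caac$dbbcdccdb
  rot[10] = aac$dbbcdccdbc
  rot[11] = ac$dbbcdccdbca
  rot[12] = c$dbbcdccdbcaa
  rot[13] = $dbbcdccdbcaac
Sorted (with $ < everything):
  sorted[0] = $dbbcdccdbcaac  (last char: 'c')
  sorted[1] = aac$dbbcdccdbc  (last char: 'c')
  sorted[2] = ac$dbbcdccdbca  (last char: 'a')
  sorted[3] = bbcdccdbcaac$d  (last char: 'd')
  sorted[4] = bcaac$dbbcdccd  (last char: 'd')
  sorted[5] = bcdccdbcaac$db  (last char: 'b')
  sorted[6] = c$dbbcdccdbcaa  (last char: 'a')
  sorted[7] = caac$dbbcdccdb  (last char: 'b')
  sorted[8] = ccdbcaac$dbbcd  (last char: 'd')
  sorted[9] = cdbcaac$dbbcdc  (last char: 'c')
  sorted[10] = cdccdbcaac$dbb  (last char: 'b')
  sorted[11] = dbbcdccdbcaac$  (last char: '$')
  sorted[12] = dbcaac$dbbcdcc  (last char: 'c')
  sorted[13] = dccdbcaac$dbbc  (last char: 'c')
Last column: ccaddbabdcb$cc
Original string S is at sorted index 11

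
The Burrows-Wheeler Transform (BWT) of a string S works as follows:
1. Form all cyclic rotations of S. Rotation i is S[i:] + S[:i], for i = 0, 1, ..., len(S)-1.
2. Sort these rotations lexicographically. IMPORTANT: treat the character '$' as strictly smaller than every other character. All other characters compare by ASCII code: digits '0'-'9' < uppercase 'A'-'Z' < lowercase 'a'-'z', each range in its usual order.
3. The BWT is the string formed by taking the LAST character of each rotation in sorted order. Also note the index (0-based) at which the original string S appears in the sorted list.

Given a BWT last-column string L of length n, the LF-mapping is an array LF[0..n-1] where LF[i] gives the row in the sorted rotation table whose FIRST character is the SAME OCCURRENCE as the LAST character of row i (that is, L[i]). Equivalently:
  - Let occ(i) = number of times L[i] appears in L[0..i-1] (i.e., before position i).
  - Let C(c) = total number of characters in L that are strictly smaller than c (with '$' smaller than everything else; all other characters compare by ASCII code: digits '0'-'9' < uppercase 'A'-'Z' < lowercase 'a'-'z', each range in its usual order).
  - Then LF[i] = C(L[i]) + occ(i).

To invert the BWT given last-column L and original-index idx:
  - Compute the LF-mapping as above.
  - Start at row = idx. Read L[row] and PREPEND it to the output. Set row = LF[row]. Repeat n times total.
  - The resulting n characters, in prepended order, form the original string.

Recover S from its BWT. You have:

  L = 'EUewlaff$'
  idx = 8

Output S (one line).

LF mapping: 1 2 4 8 7 3 5 6 0
Walk LF starting at row 8, prepending L[row]:
  step 1: row=8, L[8]='$', prepend. Next row=LF[8]=0
  step 2: row=0, L[0]='E', prepend. Next row=LF[0]=1
  step 3: row=1, L[1]='U', prepend. Next row=LF[1]=2
  step 4: row=2, L[2]='e', prepend. Next row=LF[2]=4
  step 5: row=4, L[4]='l', prepend. Next row=LF[4]=7
  step 6: row=7, L[7]='f', prepend. Next row=LF[7]=6
  step 7: row=6, L[6]='f', prepend. Next row=LF[6]=5
  step 8: row=5, L[5]='a', prepend. Next row=LF[5]=3
  step 9: row=3, L[3]='w', prepend. Next row=LF[3]=8
Reversed output: waffleUE$

Answer: waffleUE$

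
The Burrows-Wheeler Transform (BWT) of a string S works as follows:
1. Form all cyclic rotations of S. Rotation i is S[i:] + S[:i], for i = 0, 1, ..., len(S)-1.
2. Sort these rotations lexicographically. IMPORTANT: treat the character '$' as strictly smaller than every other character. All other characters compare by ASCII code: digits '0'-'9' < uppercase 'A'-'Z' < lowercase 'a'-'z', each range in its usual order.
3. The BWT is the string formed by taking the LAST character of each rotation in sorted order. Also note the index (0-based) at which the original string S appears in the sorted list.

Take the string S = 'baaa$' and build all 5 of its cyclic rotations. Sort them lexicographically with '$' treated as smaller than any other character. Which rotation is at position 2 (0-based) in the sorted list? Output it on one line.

Answer: aa$ba

Derivation:
All 5 rotations (rotation i = S[i:]+S[:i]):
  rot[0] = baaa$
  rot[1] = aaa$b
  rot[2] = aa$ba
  rot[3] = a$baa
  rot[4] = $baaa
Sorted (with $ < everything):
  sorted[0] = $baaa
  sorted[1] = a$baa
  sorted[2] = aa$ba
  sorted[3] = aaa$b
  sorted[4] = baaa$
sorted[2] = aa$ba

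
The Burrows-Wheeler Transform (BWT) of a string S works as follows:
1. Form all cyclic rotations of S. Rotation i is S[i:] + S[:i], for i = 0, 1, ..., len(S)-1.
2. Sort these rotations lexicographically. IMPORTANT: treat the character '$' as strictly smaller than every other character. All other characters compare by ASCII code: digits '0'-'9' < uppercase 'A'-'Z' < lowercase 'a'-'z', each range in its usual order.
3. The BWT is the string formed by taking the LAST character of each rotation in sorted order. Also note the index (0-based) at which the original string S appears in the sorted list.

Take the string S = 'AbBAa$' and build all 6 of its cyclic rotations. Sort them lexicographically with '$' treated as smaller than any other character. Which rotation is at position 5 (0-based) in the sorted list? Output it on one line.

All 6 rotations (rotation i = S[i:]+S[:i]):
  rot[0] = AbBAa$
  rot[1] = bBAa$A
  rot[2] = BAa$Ab
  rot[3] = Aa$AbB
  rot[4] = a$AbBA
  rot[5] = $AbBAa
Sorted (with $ < everything):
  sorted[0] = $AbBAa
  sorted[1] = Aa$AbB
  sorted[2] = AbBAa$
  sorted[3] = BAa$Ab
  sorted[4] = a$AbBA
  sorted[5] = bBAa$A
sorted[5] = bBAa$A

Answer: bBAa$A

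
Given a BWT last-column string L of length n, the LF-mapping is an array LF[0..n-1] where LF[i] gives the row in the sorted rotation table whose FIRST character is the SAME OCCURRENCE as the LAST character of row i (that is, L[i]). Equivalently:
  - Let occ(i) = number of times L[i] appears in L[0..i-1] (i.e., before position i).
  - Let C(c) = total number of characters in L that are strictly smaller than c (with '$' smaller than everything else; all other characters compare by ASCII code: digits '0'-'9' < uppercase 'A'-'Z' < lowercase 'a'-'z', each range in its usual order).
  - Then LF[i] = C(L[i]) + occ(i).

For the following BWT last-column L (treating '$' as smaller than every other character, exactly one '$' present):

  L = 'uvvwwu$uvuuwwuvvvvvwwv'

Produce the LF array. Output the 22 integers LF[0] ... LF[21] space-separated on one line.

Answer: 1 7 8 16 17 2 0 3 9 4 5 18 19 6 10 11 12 13 14 20 21 15

Derivation:
Char counts: '$':1, 'u':6, 'v':9, 'w':6
C (first-col start): C('$')=0, C('u')=1, C('v')=7, C('w')=16
L[0]='u': occ=0, LF[0]=C('u')+0=1+0=1
L[1]='v': occ=0, LF[1]=C('v')+0=7+0=7
L[2]='v': occ=1, LF[2]=C('v')+1=7+1=8
L[3]='w': occ=0, LF[3]=C('w')+0=16+0=16
L[4]='w': occ=1, LF[4]=C('w')+1=16+1=17
L[5]='u': occ=1, LF[5]=C('u')+1=1+1=2
L[6]='$': occ=0, LF[6]=C('$')+0=0+0=0
L[7]='u': occ=2, LF[7]=C('u')+2=1+2=3
L[8]='v': occ=2, LF[8]=C('v')+2=7+2=9
L[9]='u': occ=3, LF[9]=C('u')+3=1+3=4
L[10]='u': occ=4, LF[10]=C('u')+4=1+4=5
L[11]='w': occ=2, LF[11]=C('w')+2=16+2=18
L[12]='w': occ=3, LF[12]=C('w')+3=16+3=19
L[13]='u': occ=5, LF[13]=C('u')+5=1+5=6
L[14]='v': occ=3, LF[14]=C('v')+3=7+3=10
L[15]='v': occ=4, LF[15]=C('v')+4=7+4=11
L[16]='v': occ=5, LF[16]=C('v')+5=7+5=12
L[17]='v': occ=6, LF[17]=C('v')+6=7+6=13
L[18]='v': occ=7, LF[18]=C('v')+7=7+7=14
L[19]='w': occ=4, LF[19]=C('w')+4=16+4=20
L[20]='w': occ=5, LF[20]=C('w')+5=16+5=21
L[21]='v': occ=8, LF[21]=C('v')+8=7+8=15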